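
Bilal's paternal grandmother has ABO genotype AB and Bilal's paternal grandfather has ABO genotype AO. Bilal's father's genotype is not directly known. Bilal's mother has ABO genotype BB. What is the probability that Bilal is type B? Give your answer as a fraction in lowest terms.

1/2

Bilal's father's ABO genotype from AB × AO: 1/4 AA, 1/4 AB, 1/4 AO, 1/4 BO.
Crossing each possibility with the mother BB and summing P(type B): 1/4·0 + 1/4·1/2 + 1/4·1/2 + 1/4·1 = 1/2.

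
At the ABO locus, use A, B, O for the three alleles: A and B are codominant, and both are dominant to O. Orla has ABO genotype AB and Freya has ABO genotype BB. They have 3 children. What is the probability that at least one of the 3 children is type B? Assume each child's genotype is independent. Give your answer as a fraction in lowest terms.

ABO cross AB × BB → 1/2 B, 1/2 AB.
So P(type B) = 1/2 per child.
P(none) = (1/2)^3 = 1/8; P(at least one) = 1 − 1/8 = 7/8.

7/8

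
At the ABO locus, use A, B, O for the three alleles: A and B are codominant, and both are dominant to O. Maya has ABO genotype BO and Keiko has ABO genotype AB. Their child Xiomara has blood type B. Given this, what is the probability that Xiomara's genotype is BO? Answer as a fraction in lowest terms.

1/2

Cross BO × AB → 1/4 AB, 1/4 AO, 1/4 BB, 1/4 BO.
Type-B genotypes among offspring: BB (1/4), BO (1/4); total 1/2.
P(BO | type B) = (1/4) / (1/2) = 1/2.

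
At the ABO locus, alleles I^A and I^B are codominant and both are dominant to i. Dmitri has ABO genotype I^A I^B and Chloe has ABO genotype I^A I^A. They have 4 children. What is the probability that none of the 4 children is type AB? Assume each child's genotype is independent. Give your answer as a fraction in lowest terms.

1/16

ABO cross I^A I^B × I^A I^A → 1/2 A, 1/2 AB.
So P(type AB) = 1/2 per child.
P(not type AB) = 1/2 for one child; (1/2)^4 = 1/16.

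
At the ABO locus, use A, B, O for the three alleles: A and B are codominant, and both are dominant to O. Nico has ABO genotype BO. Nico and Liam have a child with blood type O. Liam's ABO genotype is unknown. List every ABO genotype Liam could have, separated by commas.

For each candidate genotype of Liam, check whether crossing it with BO can produce every observed child phenotype.
  AA → possible child types {A, AB} ✗
  AB → possible child types {A, B, AB} ✗
  AO → possible child types {O, A, B, AB} ✓
  BB → possible child types {B} ✗
  BO → possible child types {O, B} ✓
  OO → possible child types {O, B} ✓

AO, BO, OO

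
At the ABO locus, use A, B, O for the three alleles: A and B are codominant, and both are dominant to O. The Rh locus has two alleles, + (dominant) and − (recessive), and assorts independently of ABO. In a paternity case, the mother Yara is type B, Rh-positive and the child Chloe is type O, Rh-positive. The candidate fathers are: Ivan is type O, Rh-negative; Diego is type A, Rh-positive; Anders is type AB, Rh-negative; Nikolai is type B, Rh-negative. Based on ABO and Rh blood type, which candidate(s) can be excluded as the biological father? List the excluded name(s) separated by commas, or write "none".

Anders

A candidate is excluded only if no genotype consistent with his phenotype could produce a type O, Rh-positive child with a type B, Rh-positive mother.
Anders (type AB, Rh-): no genotype consistent with that phenotype can produce a type-O Rh+ child with a type-B mother.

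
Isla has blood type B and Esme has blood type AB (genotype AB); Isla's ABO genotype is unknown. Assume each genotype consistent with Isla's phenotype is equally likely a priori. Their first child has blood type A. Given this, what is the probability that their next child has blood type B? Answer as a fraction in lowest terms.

Possible genotypes: Isla ∈ {BB, BO}; Esme ∈ {AB}.
Weight each parental genotype pair by prior × P(type-A child):
  BO × AB: posterior weight 1; P(next child type B) = 1/2.
Weighted sum = 1/2.

1/2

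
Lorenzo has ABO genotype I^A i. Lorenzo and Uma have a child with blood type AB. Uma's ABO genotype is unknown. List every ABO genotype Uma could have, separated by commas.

I^A I^B, I^B I^B, I^B i

For each candidate genotype of Uma, check whether crossing it with I^A i can produce every observed child phenotype.
  I^A I^A → possible child types {A} ✗
  I^A I^B → possible child types {A, B, AB} ✓
  I^A i → possible child types {O, A} ✗
  I^B I^B → possible child types {B, AB} ✓
  I^B i → possible child types {O, A, B, AB} ✓
  i i → possible child types {O, A} ✗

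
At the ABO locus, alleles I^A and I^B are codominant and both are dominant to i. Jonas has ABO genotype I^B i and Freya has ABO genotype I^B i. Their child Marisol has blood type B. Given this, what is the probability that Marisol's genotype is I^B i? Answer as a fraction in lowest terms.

2/3

Cross I^B i × I^B i → 1/4 I^B I^B, 1/2 I^B i, 1/4 i i.
Type-B genotypes among offspring: I^B I^B (1/4), I^B i (1/2); total 3/4.
P(I^B i | type B) = (1/2) / (3/4) = 2/3.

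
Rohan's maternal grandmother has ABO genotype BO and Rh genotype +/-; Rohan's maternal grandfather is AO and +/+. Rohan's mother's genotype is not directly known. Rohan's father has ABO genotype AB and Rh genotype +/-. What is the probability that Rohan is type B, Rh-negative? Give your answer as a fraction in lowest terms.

3/64

Rohan's mother's ABO genotype from BO × AO: 1/4 AB, 1/4 AO, 1/4 BO, 1/4 OO.
Crossing each possibility with the father AB and summing P(type B): 1/4·1/4 + 1/4·1/4 + 1/4·1/2 + 1/4·1/2 = 3/8.
Similarly for Rh via the mother's Rh distribution: P(Rh-) = 1/8.
Independent loci: 3/8 × 1/8 = 3/64.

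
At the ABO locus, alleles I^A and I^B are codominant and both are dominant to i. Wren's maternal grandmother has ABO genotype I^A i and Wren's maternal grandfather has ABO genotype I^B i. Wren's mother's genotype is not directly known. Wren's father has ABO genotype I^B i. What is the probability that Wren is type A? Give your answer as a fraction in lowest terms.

1/8

Wren's mother's ABO genotype from I^A i × I^B i: 1/4 I^A I^B, 1/4 I^A i, 1/4 I^B i, 1/4 i i.
Crossing each possibility with the father I^B i and summing P(type A): 1/4·1/4 + 1/4·1/4 + 1/4·0 + 1/4·0 = 1/8.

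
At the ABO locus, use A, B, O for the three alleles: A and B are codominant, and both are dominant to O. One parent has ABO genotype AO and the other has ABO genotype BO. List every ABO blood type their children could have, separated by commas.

O, A, B, AB

Gametes from AO × BO give offspring ABO genotypes AB, AO, BO, OO, i.e. phenotypes O, A, B, AB.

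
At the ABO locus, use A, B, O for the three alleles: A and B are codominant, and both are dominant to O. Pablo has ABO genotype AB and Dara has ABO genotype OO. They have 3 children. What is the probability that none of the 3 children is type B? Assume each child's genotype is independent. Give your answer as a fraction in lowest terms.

ABO cross AB × OO → 1/2 A, 1/2 B.
So P(type B) = 1/2 per child.
P(not type B) = 1/2 for one child; (1/2)^3 = 1/8.

1/8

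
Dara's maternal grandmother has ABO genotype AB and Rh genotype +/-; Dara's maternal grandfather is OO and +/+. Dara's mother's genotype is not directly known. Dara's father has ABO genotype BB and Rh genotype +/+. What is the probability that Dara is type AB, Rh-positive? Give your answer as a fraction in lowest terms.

1/4

Dara's mother's ABO genotype from AB × OO: 1/2 AO, 1/2 BO.
Crossing each possibility with the father BB and summing P(type AB): 1/2·1/2 + 1/2·0 = 1/4.
Similarly for Rh via the mother's Rh distribution: P(Rh+) = 1.
Independent loci: 1/4 × 1 = 1/4.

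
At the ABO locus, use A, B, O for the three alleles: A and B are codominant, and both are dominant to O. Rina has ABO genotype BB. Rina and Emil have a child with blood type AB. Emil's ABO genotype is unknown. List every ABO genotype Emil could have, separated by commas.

For each candidate genotype of Emil, check whether crossing it with BB can produce every observed child phenotype.
  AA → possible child types {AB} ✓
  AB → possible child types {B, AB} ✓
  AO → possible child types {B, AB} ✓
  BB → possible child types {B} ✗
  BO → possible child types {B} ✗
  OO → possible child types {B} ✗

AA, AB, AO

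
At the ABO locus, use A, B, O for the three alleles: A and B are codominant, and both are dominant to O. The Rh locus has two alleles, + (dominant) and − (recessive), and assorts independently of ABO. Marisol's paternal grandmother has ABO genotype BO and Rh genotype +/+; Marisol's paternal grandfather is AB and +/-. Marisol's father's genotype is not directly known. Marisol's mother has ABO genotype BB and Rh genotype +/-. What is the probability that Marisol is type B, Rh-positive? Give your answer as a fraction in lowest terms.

Marisol's father's ABO genotype from BO × AB: 1/4 AB, 1/4 AO, 1/4 BB, 1/4 BO.
Crossing each possibility with the mother BB and summing P(type B): 1/4·1/2 + 1/4·1/2 + 1/4·1 + 1/4·1 = 3/4.
Similarly for Rh via the father's Rh distribution: P(Rh+) = 7/8.
Independent loci: 3/4 × 7/8 = 21/32.

21/32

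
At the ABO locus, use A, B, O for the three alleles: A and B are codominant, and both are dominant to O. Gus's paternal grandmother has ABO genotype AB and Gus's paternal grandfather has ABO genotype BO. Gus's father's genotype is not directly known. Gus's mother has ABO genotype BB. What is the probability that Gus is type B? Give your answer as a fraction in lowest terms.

Gus's father's ABO genotype from AB × BO: 1/4 AB, 1/4 AO, 1/4 BB, 1/4 BO.
Crossing each possibility with the mother BB and summing P(type B): 1/4·1/2 + 1/4·1/2 + 1/4·1 + 1/4·1 = 3/4.

3/4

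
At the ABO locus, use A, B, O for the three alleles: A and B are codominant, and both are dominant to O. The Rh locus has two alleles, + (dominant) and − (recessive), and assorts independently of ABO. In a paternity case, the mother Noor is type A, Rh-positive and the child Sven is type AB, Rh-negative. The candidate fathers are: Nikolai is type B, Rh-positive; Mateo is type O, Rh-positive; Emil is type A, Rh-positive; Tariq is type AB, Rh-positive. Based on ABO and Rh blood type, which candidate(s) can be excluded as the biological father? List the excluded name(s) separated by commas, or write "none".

A candidate is excluded only if no genotype consistent with his phenotype could produce a type AB, Rh-negative child with a type A, Rh-positive mother.
Mateo (type O, Rh+): no genotype consistent with that phenotype can produce a type-AB Rh- child with a type-A mother.
Emil (type A, Rh+): no genotype consistent with that phenotype can produce a type-AB Rh- child with a type-A mother.

Mateo, Emil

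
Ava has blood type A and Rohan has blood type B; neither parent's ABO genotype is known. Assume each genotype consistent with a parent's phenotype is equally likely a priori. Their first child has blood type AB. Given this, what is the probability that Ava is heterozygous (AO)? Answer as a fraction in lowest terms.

1/3

Possible genotypes: Ava ∈ {AA, AO}; Rohan ∈ {BB, BO}.
Weight each parental genotype pair by prior × P(type-AB child):
  AA × BB: posterior weight 4/9.
  AA × BO: posterior weight 2/9.
  AO × BB: posterior weight 2/9.
  AO × BO: posterior weight 1/9.
Sum the posterior weight over pairs where Ava is AO: 1/3.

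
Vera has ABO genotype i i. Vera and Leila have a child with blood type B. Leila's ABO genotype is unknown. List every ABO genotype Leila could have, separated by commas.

For each candidate genotype of Leila, check whether crossing it with i i can produce every observed child phenotype.
  I^A I^A → possible child types {A} ✗
  I^A I^B → possible child types {A, B} ✓
  I^A i → possible child types {O, A} ✗
  I^B I^B → possible child types {B} ✓
  I^B i → possible child types {O, B} ✓
  i i → possible child types {O} ✗

I^A I^B, I^B I^B, I^B i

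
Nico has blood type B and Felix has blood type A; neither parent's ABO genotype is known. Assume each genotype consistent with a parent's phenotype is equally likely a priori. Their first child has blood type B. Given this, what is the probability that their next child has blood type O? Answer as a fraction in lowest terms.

Possible genotypes: Nico ∈ {BB, BO}; Felix ∈ {AA, AO}.
Weight each parental genotype pair by prior × P(type-B child):
  BB × AO: posterior weight 2/3; P(next child type O) = 0.
  BO × AO: posterior weight 1/3; P(next child type O) = 1/4.
Weighted sum = 1/12.

1/12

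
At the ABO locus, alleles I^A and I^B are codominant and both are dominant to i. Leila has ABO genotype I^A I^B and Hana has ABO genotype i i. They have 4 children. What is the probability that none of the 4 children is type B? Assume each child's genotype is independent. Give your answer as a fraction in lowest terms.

ABO cross I^A I^B × i i → 1/2 A, 1/2 B.
So P(type B) = 1/2 per child.
P(not type B) = 1/2 for one child; (1/2)^4 = 1/16.

1/16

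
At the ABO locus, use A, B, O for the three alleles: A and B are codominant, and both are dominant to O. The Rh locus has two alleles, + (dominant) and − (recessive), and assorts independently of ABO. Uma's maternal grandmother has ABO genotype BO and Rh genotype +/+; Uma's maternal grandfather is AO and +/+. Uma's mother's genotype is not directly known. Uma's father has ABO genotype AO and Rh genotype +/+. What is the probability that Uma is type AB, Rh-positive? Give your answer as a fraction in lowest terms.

1/8

Uma's mother's ABO genotype from BO × AO: 1/4 AB, 1/4 AO, 1/4 BO, 1/4 OO.
Crossing each possibility with the father AO and summing P(type AB): 1/4·1/4 + 1/4·0 + 1/4·1/4 + 1/4·0 = 1/8.
Similarly for Rh via the mother's Rh distribution: P(Rh+) = 1.
Independent loci: 1/8 × 1 = 1/8.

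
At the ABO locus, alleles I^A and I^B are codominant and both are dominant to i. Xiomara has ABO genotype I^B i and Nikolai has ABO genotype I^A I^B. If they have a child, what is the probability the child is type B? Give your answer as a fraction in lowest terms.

ABO cross I^B i × I^A I^B → offspring phenotypes: 1/4 A, 1/2 B, 1/4 AB.
So P(type B) = 1/2.

1/2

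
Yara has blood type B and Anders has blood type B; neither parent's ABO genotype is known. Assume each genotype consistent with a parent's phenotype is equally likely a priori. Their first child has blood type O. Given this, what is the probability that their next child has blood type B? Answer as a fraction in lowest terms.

Possible genotypes: Yara ∈ {I^B I^B, I^B i}; Anders ∈ {I^B I^B, I^B i}.
Weight each parental genotype pair by prior × P(type-O child):
  I^B i × I^B i: posterior weight 1; P(next child type B) = 3/4.
Weighted sum = 3/4.

3/4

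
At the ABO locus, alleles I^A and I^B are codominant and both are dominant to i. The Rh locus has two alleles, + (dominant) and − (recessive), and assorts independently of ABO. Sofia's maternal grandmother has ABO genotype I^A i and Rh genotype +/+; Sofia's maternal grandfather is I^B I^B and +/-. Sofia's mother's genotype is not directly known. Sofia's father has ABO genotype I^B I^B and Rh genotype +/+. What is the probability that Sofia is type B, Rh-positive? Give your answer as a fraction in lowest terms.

Sofia's mother's ABO genotype from I^A i × I^B I^B: 1/2 I^A I^B, 1/2 I^B i.
Crossing each possibility with the father I^B I^B and summing P(type B): 1/2·1/2 + 1/2·1 = 3/4.
Similarly for Rh via the mother's Rh distribution: P(Rh+) = 1.
Independent loci: 3/4 × 1 = 3/4.

3/4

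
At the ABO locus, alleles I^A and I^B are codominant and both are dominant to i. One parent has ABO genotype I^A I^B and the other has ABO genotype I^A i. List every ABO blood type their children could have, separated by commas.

Gametes from I^A I^B × I^A i give offspring ABO genotypes I^A I^A, I^A I^B, I^A i, I^B i, i.e. phenotypes A, B, AB.

A, B, AB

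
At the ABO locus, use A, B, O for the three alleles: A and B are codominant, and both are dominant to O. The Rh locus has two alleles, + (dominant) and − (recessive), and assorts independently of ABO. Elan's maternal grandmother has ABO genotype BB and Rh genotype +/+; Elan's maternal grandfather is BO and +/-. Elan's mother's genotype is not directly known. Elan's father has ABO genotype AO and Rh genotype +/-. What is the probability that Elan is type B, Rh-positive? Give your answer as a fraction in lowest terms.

21/64

Elan's mother's ABO genotype from BB × BO: 1/2 BB, 1/2 BO.
Crossing each possibility with the father AO and summing P(type B): 1/2·1/2 + 1/2·1/4 = 3/8.
Similarly for Rh via the mother's Rh distribution: P(Rh+) = 7/8.
Independent loci: 3/8 × 7/8 = 21/64.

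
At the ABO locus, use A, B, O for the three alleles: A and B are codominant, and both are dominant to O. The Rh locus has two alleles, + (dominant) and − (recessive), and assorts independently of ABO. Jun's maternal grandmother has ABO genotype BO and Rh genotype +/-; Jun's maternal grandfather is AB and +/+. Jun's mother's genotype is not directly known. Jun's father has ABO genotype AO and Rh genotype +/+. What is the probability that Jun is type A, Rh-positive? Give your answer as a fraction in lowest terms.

3/8

Jun's mother's ABO genotype from BO × AB: 1/4 AB, 1/4 AO, 1/4 BB, 1/4 BO.
Crossing each possibility with the father AO and summing P(type A): 1/4·1/2 + 1/4·3/4 + 1/4·0 + 1/4·1/4 = 3/8.
Similarly for Rh via the mother's Rh distribution: P(Rh+) = 1.
Independent loci: 3/8 × 1 = 3/8.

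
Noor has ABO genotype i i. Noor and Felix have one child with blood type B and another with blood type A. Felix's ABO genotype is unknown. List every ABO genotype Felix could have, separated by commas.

I^A I^B

For each candidate genotype of Felix, check whether crossing it with i i can produce every observed child phenotype.
  I^A I^A → possible child types {A} ✗
  I^A I^B → possible child types {A, B} ✓
  I^A i → possible child types {O, A} ✗
  I^B I^B → possible child types {B} ✗
  I^B i → possible child types {O, B} ✗
  i i → possible child types {O} ✗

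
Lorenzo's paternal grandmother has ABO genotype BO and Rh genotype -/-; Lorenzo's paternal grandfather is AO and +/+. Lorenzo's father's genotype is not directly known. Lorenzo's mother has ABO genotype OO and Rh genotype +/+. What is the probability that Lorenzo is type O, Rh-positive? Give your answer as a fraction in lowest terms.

Lorenzo's father's ABO genotype from BO × AO: 1/4 AB, 1/4 AO, 1/4 BO, 1/4 OO.
Crossing each possibility with the mother OO and summing P(type O): 1/4·0 + 1/4·1/2 + 1/4·1/2 + 1/4·1 = 1/2.
Similarly for Rh via the father's Rh distribution: P(Rh+) = 1.
Independent loci: 1/2 × 1 = 1/2.

1/2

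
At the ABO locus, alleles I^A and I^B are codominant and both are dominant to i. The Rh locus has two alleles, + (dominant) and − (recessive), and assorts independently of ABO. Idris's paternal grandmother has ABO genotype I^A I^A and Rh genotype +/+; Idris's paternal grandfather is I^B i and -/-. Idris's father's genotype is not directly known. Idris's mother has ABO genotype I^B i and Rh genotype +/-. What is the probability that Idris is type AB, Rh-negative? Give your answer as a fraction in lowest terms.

Idris's father's ABO genotype from I^A I^A × I^B i: 1/2 I^A I^B, 1/2 I^A i.
Crossing each possibility with the mother I^B i and summing P(type AB): 1/2·1/4 + 1/2·1/4 = 1/4.
Similarly for Rh via the father's Rh distribution: P(Rh-) = 1/4.
Independent loci: 1/4 × 1/4 = 1/16.

1/16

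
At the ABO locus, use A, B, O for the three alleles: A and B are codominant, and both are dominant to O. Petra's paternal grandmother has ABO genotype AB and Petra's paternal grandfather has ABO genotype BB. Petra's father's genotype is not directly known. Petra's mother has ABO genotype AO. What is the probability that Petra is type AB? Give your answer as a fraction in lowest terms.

Petra's father's ABO genotype from AB × BB: 1/2 AB, 1/2 BB.
Crossing each possibility with the mother AO and summing P(type AB): 1/2·1/4 + 1/2·1/2 = 3/8.

3/8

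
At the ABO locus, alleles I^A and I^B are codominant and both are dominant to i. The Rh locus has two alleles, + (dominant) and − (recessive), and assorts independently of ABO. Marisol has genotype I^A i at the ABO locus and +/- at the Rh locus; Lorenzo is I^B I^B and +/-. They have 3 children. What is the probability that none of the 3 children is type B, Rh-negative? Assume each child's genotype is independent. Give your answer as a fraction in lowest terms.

343/512

ABO cross I^A i × I^B I^B → 1/2 B, 1/2 AB.
Rh cross +/- × +/- → 3/4 Rh+, 1/4 Rh-; so P(type B, Rh-negative) = 1/2 × 1/4 = 1/8 per child.
P(not type B, Rh-negative) = 7/8 for one child; (7/8)^3 = 343/512.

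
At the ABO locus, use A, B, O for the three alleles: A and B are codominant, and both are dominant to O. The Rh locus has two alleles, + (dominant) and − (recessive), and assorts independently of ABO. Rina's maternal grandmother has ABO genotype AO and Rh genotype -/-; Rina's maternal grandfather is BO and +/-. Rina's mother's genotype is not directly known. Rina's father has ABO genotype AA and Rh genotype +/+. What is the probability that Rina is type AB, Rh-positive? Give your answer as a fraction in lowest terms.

1/4

Rina's mother's ABO genotype from AO × BO: 1/4 AB, 1/4 AO, 1/4 BO, 1/4 OO.
Crossing each possibility with the father AA and summing P(type AB): 1/4·1/2 + 1/4·0 + 1/4·1/2 + 1/4·0 = 1/4.
Similarly for Rh via the mother's Rh distribution: P(Rh+) = 1.
Independent loci: 1/4 × 1 = 1/4.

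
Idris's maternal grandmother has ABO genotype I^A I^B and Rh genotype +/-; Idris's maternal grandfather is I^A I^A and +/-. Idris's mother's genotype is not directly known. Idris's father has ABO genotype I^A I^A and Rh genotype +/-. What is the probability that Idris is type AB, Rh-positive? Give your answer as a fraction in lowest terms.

Idris's mother's ABO genotype from I^A I^B × I^A I^A: 1/2 I^A I^A, 1/2 I^A I^B.
Crossing each possibility with the father I^A I^A and summing P(type AB): 1/2·0 + 1/2·1/2 = 1/4.
Similarly for Rh via the mother's Rh distribution: P(Rh+) = 3/4.
Independent loci: 1/4 × 3/4 = 3/16.

3/16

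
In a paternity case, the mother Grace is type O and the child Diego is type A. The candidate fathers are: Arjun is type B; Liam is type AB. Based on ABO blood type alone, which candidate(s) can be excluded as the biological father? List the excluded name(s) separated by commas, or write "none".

Arjun

A candidate is excluded only if no genotype consistent with his phenotype could produce a type A child with a type O mother.
Arjun (type B): no genotype consistent with that phenotype can produce a type-A child with a type-O mother.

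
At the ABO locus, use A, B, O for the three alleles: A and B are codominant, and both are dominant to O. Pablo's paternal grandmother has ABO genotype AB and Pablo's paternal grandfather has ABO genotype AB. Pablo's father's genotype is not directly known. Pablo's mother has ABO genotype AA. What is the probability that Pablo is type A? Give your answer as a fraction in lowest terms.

1/2

Pablo's father's ABO genotype from AB × AB: 1/4 AA, 1/2 AB, 1/4 BB.
Crossing each possibility with the mother AA and summing P(type A): 1/4·1 + 1/2·1/2 + 1/4·0 = 1/2.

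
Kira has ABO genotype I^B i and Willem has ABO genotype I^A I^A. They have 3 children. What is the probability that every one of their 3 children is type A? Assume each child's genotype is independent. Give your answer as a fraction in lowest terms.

ABO cross I^B i × I^A I^A → 1/2 A, 1/2 AB.
So P(type A) = 1/2 per child.
All 3 independent: (1/2)^3 = 1/8.

1/8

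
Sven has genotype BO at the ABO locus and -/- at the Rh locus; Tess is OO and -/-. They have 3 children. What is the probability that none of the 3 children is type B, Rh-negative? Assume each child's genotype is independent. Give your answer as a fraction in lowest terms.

ABO cross BO × OO → 1/2 O, 1/2 B.
Rh cross -/- × -/- → 1 Rh-; so P(type B, Rh-negative) = 1/2 × 1 = 1/2 per child.
P(not type B, Rh-negative) = 1/2 for one child; (1/2)^3 = 1/8.

1/8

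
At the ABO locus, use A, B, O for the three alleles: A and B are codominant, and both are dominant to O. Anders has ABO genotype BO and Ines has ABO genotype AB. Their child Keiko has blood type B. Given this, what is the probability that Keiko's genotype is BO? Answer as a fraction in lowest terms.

Cross BO × AB → 1/4 AB, 1/4 AO, 1/4 BB, 1/4 BO.
Type-B genotypes among offspring: BB (1/4), BO (1/4); total 1/2.
P(BO | type B) = (1/4) / (1/2) = 1/2.

1/2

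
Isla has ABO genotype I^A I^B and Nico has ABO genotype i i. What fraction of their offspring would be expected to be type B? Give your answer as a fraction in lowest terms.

ABO cross I^A I^B × i i → offspring phenotypes: 1/2 A, 1/2 B.
So P(type B) = 1/2.

1/2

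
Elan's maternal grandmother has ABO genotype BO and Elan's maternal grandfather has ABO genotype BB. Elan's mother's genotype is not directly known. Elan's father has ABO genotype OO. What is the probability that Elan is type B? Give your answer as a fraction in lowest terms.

3/4

Elan's mother's ABO genotype from BO × BB: 1/2 BB, 1/2 BO.
Crossing each possibility with the father OO and summing P(type B): 1/2·1 + 1/2·1/2 = 3/4.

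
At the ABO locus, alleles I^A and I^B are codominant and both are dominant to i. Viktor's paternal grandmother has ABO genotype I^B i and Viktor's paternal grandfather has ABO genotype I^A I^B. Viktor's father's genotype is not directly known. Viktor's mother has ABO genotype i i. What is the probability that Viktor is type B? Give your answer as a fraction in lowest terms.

1/2

Viktor's father's ABO genotype from I^B i × I^A I^B: 1/4 I^A I^B, 1/4 I^A i, 1/4 I^B I^B, 1/4 I^B i.
Crossing each possibility with the mother i i and summing P(type B): 1/4·1/2 + 1/4·0 + 1/4·1 + 1/4·1/2 = 1/2.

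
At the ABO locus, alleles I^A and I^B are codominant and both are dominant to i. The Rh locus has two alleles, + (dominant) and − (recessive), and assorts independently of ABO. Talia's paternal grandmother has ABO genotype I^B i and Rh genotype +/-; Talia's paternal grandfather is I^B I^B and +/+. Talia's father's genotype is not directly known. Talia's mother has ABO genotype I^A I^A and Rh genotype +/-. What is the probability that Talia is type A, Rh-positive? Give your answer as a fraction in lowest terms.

Talia's father's ABO genotype from I^B i × I^B I^B: 1/2 I^B I^B, 1/2 I^B i.
Crossing each possibility with the mother I^A I^A and summing P(type A): 1/2·0 + 1/2·1/2 = 1/4.
Similarly for Rh via the father's Rh distribution: P(Rh+) = 7/8.
Independent loci: 1/4 × 7/8 = 7/32.

7/32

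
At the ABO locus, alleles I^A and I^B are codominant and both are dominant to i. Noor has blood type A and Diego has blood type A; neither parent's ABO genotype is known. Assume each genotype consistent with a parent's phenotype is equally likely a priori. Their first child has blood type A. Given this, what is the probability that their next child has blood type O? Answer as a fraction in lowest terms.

Possible genotypes: Noor ∈ {I^A I^A, I^A i}; Diego ∈ {I^A I^A, I^A i}.
Weight each parental genotype pair by prior × P(type-A child):
  I^A I^A × I^A I^A: posterior weight 4/15; P(next child type O) = 0.
  I^A I^A × I^A i: posterior weight 4/15; P(next child type O) = 0.
  I^A i × I^A I^A: posterior weight 4/15; P(next child type O) = 0.
  I^A i × I^A i: posterior weight 1/5; P(next child type O) = 1/4.
Weighted sum = 1/20.

1/20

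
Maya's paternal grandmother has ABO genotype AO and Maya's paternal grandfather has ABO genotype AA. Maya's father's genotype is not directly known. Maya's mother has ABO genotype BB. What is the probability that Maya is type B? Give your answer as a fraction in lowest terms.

Maya's father's ABO genotype from AO × AA: 1/2 AA, 1/2 AO.
Crossing each possibility with the mother BB and summing P(type B): 1/2·0 + 1/2·1/2 = 1/4.

1/4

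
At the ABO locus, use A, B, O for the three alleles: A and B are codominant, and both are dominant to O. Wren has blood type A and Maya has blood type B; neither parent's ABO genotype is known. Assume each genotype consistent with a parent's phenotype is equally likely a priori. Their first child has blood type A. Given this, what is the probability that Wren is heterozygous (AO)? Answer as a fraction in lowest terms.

1/3

Possible genotypes: Wren ∈ {AA, AO}; Maya ∈ {BB, BO}.
Weight each parental genotype pair by prior × P(type-A child):
  AA × BO: posterior weight 2/3.
  AO × BO: posterior weight 1/3.
Sum the posterior weight over pairs where Wren is AO: 1/3.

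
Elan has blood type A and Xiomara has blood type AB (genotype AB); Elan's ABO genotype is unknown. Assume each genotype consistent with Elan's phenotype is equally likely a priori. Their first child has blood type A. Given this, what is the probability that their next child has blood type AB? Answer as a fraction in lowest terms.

3/8

Possible genotypes: Elan ∈ {AA, AO}; Xiomara ∈ {AB}.
Weight each parental genotype pair by prior × P(type-A child):
  AA × AB: posterior weight 1/2; P(next child type AB) = 1/2.
  AO × AB: posterior weight 1/2; P(next child type AB) = 1/4.
Weighted sum = 3/8.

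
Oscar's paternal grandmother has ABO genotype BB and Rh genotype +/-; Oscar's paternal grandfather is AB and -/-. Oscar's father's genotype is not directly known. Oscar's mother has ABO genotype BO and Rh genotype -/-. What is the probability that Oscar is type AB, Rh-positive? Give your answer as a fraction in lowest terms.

1/32

Oscar's father's ABO genotype from BB × AB: 1/2 AB, 1/2 BB.
Crossing each possibility with the mother BO and summing P(type AB): 1/2·1/4 + 1/2·0 = 1/8.
Similarly for Rh via the father's Rh distribution: P(Rh+) = 1/4.
Independent loci: 1/8 × 1/4 = 1/32.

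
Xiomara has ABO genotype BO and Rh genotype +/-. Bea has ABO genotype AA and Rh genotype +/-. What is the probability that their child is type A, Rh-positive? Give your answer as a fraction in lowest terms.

ABO cross BO × AA → offspring phenotypes: 1/2 A, 1/2 AB.
Rh cross +/- × +/- → 3/4 Rh+, 1/4 Rh-.
Independent loci: P(type A, Rh-positive) = 1/2 × 3/4 = 3/8.

3/8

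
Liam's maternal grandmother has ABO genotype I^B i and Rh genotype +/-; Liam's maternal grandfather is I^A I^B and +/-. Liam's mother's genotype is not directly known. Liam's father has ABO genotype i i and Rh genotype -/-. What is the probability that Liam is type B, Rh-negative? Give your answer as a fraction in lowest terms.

Liam's mother's ABO genotype from I^B i × I^A I^B: 1/4 I^A I^B, 1/4 I^A i, 1/4 I^B I^B, 1/4 I^B i.
Crossing each possibility with the father i i and summing P(type B): 1/4·1/2 + 1/4·0 + 1/4·1 + 1/4·1/2 = 1/2.
Similarly for Rh via the mother's Rh distribution: P(Rh-) = 1/2.
Independent loci: 1/2 × 1/2 = 1/4.

1/4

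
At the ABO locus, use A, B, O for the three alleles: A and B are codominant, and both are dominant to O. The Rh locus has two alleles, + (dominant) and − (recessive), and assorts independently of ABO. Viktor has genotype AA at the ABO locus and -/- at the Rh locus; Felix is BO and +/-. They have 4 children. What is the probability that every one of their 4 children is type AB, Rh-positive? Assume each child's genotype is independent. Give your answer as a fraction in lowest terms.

ABO cross AA × BO → 1/2 A, 1/2 AB.
Rh cross -/- × +/- → 1/2 Rh+, 1/2 Rh-; so P(type AB, Rh-positive) = 1/2 × 1/2 = 1/4 per child.
All 4 independent: (1/4)^4 = 1/256.

1/256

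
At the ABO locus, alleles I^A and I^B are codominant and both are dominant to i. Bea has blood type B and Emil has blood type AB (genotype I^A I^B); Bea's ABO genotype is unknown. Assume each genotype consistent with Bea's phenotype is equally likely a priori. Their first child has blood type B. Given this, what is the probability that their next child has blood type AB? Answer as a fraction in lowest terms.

3/8

Possible genotypes: Bea ∈ {I^B I^B, I^B i}; Emil ∈ {I^A I^B}.
Weight each parental genotype pair by prior × P(type-B child):
  I^B I^B × I^A I^B: posterior weight 1/2; P(next child type AB) = 1/2.
  I^B i × I^A I^B: posterior weight 1/2; P(next child type AB) = 1/4.
Weighted sum = 3/8.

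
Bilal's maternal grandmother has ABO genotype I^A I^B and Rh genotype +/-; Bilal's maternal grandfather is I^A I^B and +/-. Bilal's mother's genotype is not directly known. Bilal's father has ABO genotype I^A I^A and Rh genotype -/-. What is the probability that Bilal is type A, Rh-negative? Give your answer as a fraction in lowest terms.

Bilal's mother's ABO genotype from I^A I^B × I^A I^B: 1/4 I^A I^A, 1/2 I^A I^B, 1/4 I^B I^B.
Crossing each possibility with the father I^A I^A and summing P(type A): 1/4·1 + 1/2·1/2 + 1/4·0 = 1/2.
Similarly for Rh via the mother's Rh distribution: P(Rh-) = 1/2.
Independent loci: 1/2 × 1/2 = 1/4.

1/4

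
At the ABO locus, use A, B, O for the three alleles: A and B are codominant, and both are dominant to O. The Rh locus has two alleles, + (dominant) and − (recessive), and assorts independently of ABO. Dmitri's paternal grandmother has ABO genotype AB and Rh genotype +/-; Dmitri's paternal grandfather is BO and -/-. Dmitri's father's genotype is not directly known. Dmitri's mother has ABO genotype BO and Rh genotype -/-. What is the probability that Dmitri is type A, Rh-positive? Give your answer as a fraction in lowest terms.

Dmitri's father's ABO genotype from AB × BO: 1/4 AB, 1/4 AO, 1/4 BB, 1/4 BO.
Crossing each possibility with the mother BO and summing P(type A): 1/4·1/4 + 1/4·1/4 + 1/4·0 + 1/4·0 = 1/8.
Similarly for Rh via the father's Rh distribution: P(Rh+) = 1/4.
Independent loci: 1/8 × 1/4 = 1/32.

1/32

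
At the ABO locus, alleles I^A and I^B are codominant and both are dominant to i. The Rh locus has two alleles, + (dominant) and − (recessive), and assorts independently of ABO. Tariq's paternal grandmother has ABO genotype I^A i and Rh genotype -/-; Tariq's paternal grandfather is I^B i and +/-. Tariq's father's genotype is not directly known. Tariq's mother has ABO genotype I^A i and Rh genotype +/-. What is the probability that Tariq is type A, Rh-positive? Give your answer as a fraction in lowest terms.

5/16

Tariq's father's ABO genotype from I^A i × I^B i: 1/4 I^A I^B, 1/4 I^A i, 1/4 I^B i, 1/4 i i.
Crossing each possibility with the mother I^A i and summing P(type A): 1/4·1/2 + 1/4·3/4 + 1/4·1/4 + 1/4·1/2 = 1/2.
Similarly for Rh via the father's Rh distribution: P(Rh+) = 5/8.
Independent loci: 1/2 × 5/8 = 5/16.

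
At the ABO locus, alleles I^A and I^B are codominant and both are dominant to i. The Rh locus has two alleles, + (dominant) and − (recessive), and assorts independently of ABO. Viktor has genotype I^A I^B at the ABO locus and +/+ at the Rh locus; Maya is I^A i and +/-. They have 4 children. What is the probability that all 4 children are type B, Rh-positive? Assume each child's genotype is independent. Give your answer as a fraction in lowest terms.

ABO cross I^A I^B × I^A i → 1/2 A, 1/4 B, 1/4 AB.
Rh cross +/+ × +/- → 1 Rh+; so P(type B, Rh-positive) = 1/4 × 1 = 1/4 per child.
All 4 independent: (1/4)^4 = 1/256.

1/256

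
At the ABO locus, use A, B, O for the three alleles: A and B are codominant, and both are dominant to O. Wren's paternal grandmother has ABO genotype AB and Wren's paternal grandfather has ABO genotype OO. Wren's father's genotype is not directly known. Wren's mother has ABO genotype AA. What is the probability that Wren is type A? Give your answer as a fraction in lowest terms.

Wren's father's ABO genotype from AB × OO: 1/2 AO, 1/2 BO.
Crossing each possibility with the mother AA and summing P(type A): 1/2·1 + 1/2·1/2 = 3/4.

3/4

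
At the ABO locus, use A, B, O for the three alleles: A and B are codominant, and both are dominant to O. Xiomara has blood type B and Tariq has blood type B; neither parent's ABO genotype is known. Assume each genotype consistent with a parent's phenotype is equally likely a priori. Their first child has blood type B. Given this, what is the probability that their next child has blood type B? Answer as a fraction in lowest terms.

19/20

Possible genotypes: Xiomara ∈ {BB, BO}; Tariq ∈ {BB, BO}.
Weight each parental genotype pair by prior × P(type-B child):
  BB × BB: posterior weight 4/15; P(next child type B) = 1.
  BB × BO: posterior weight 4/15; P(next child type B) = 1.
  BO × BB: posterior weight 4/15; P(next child type B) = 1.
  BO × BO: posterior weight 1/5; P(next child type B) = 3/4.
Weighted sum = 19/20.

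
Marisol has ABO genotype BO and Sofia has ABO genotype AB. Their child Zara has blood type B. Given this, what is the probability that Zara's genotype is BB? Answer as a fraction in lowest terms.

1/2

Cross BO × AB → 1/4 AB, 1/4 AO, 1/4 BB, 1/4 BO.
Type-B genotypes among offspring: BB (1/4), BO (1/4); total 1/2.
P(BB | type B) = (1/4) / (1/2) = 1/2.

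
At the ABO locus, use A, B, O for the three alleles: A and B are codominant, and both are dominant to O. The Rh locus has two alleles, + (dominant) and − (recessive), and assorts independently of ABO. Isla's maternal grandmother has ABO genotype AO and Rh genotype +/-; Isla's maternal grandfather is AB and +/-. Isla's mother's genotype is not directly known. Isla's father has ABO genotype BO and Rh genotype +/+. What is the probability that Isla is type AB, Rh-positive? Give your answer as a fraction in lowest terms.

Isla's mother's ABO genotype from AO × AB: 1/4 AA, 1/4 AB, 1/4 AO, 1/4 BO.
Crossing each possibility with the father BO and summing P(type AB): 1/4·1/2 + 1/4·1/4 + 1/4·1/4 + 1/4·0 = 1/4.
Similarly for Rh via the mother's Rh distribution: P(Rh+) = 1.
Independent loci: 1/4 × 1 = 1/4.

1/4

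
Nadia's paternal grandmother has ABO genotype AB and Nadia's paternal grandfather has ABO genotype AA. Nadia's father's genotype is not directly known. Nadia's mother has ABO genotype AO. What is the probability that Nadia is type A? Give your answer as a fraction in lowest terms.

Nadia's father's ABO genotype from AB × AA: 1/2 AA, 1/2 AB.
Crossing each possibility with the mother AO and summing P(type A): 1/2·1 + 1/2·1/2 = 3/4.

3/4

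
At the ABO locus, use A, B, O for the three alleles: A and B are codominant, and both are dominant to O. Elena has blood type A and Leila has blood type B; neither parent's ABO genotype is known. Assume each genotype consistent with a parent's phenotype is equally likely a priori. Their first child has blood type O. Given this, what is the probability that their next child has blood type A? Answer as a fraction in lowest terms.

1/4

Possible genotypes: Elena ∈ {AA, AO}; Leila ∈ {BB, BO}.
Weight each parental genotype pair by prior × P(type-O child):
  AO × BO: posterior weight 1; P(next child type A) = 1/4.
Weighted sum = 1/4.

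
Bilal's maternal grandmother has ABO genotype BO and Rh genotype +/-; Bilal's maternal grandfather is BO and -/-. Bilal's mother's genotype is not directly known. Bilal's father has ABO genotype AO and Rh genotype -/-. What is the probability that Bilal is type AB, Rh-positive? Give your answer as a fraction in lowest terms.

1/16

Bilal's mother's ABO genotype from BO × BO: 1/4 BB, 1/2 BO, 1/4 OO.
Crossing each possibility with the father AO and summing P(type AB): 1/4·1/2 + 1/2·1/4 + 1/4·0 = 1/4.
Similarly for Rh via the mother's Rh distribution: P(Rh+) = 1/4.
Independent loci: 1/4 × 1/4 = 1/16.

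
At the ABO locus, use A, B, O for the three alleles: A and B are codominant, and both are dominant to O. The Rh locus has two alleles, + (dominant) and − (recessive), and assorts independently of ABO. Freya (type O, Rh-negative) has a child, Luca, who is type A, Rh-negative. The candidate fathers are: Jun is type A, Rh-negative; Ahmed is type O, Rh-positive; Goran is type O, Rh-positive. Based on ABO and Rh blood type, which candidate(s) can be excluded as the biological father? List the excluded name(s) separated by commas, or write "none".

A candidate is excluded only if no genotype consistent with his phenotype could produce a type A, Rh-negative child with a type O, Rh-negative mother.
Ahmed (type O, Rh+): no genotype consistent with that phenotype can produce a type-A Rh- child with a type-O mother.
Goran (type O, Rh+): no genotype consistent with that phenotype can produce a type-A Rh- child with a type-O mother.

Ahmed, Goran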